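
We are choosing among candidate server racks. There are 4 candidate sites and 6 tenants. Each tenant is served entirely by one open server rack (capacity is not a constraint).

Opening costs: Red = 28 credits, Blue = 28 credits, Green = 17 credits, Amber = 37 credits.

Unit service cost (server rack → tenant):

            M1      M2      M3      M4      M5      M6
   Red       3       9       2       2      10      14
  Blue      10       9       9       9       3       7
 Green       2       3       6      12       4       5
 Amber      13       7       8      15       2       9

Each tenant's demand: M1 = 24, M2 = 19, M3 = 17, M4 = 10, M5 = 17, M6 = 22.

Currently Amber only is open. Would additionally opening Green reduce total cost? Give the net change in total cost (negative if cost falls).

Current service cost with {Amber}: 963.
Adding Green: each tenant re-picks its cheapest; new service cost 471, saving 492.
Extra fixed cost: 17. Net change = 17 − 492 = -475.
(Totals: 1000 → 525.)

Yes — net change −475 (cost falls by 475).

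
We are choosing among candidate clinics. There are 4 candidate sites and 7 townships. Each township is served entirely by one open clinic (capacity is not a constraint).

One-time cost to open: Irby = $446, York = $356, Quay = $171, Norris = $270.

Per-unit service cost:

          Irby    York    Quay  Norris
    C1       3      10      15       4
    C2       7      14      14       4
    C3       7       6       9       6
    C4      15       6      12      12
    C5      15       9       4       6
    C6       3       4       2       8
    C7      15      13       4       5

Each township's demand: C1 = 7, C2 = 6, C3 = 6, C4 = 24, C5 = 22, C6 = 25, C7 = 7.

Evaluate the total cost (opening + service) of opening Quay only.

Total cost: 868

Each township is assigned to its cheapest site among the open ones.
{Quay}: C1→Quay 15·7=105, C2→Quay 14·6=84, C3→Quay 9·6=54, C4→Quay 12·24=288, C5→Quay 4·22=88, C6→Quay 2·25=50, C7→Quay 4·7=28. Service 697; fixed 171; total 868.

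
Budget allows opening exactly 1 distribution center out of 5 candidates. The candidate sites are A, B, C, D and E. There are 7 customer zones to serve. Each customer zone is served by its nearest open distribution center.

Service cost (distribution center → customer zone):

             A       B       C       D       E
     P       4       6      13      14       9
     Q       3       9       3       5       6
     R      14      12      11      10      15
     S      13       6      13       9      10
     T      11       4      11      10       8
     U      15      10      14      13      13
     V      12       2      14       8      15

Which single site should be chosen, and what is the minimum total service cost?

With exactly 1 open, each customer zone uses its cheapest among the chosen.
{B}: P→B 6, Q→B 9, R→B 12, S→B 6, T→B 4, U→B 10, V→B 2. Service cost 49.
{D}: service cost 69
{A}: service cost 72
Among all 5 size-1 choices, {B} is lowest.

Choose B only; total service cost 49.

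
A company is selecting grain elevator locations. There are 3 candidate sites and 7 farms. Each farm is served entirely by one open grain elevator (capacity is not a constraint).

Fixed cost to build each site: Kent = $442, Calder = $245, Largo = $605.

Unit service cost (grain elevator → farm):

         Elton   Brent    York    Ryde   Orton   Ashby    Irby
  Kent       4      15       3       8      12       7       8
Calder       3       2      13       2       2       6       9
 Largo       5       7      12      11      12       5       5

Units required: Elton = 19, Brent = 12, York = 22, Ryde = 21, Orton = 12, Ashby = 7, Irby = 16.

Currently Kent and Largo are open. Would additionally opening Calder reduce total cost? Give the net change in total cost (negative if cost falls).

Yes — net change −80 (cost falls by 80).

Current service cost with {Kent, Largo}: 653.
Adding Calder: each farm re-picks its cheapest; new service cost 328, saving 325.
Extra fixed cost: 245. Net change = 245 − 325 = -80.
(Totals: 1700 → 1620.)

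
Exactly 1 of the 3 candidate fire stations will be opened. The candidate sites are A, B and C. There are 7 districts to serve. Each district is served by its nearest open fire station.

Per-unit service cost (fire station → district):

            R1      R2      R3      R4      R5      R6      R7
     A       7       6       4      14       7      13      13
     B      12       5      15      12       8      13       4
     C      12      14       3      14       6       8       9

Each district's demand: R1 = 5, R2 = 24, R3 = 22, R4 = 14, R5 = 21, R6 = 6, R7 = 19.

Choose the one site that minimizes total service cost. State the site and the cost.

With exactly 1 open, each district uses its cheapest among the chosen.
{A}: R1→A 7·5=35, R2→A 6·24=144, R3→A 4·22=88, R4→A 14·14=196, R5→A 7·21=147, R6→A 13·6=78, R7→A 13·19=247. Service cost 935.
{B}: service cost 1000
{C}: service cost 1003
Among all 3 size-1 choices, {A} is lowest.

Choose A only; total service cost 935.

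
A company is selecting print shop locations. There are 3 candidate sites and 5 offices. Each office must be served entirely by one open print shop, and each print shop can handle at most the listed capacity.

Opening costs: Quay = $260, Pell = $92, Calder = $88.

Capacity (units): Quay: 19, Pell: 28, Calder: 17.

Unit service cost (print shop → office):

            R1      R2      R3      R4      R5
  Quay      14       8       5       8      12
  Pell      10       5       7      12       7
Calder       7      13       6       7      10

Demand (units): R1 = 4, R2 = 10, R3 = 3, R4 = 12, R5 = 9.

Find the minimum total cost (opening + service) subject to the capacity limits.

Minimum total cost: 426

Open {Pell, Calder}: R1→Calder 7·4=28, R2→Pell 5·10=50, R3→Pell 7·3=21, R4→Calder 7·12=84, R5→Pell 7·9=63.
Loads: Pell carries 22/28, Calder carries 16/17. Service 246; fixed 180; total 426.
Next best feasible plan costs 435.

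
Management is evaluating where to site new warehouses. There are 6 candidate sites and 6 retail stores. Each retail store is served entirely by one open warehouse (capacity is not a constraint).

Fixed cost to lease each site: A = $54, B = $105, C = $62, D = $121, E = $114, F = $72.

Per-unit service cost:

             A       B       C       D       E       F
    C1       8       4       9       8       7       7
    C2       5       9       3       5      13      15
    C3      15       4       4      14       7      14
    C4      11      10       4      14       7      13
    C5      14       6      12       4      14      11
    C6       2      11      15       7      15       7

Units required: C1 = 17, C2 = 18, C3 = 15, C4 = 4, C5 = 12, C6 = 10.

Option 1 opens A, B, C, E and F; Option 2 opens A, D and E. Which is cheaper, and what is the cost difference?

Option 1 is cheaper by 2.

Option 1: {A, B, C, E, F}: C1→B 4·17=68, C2→C 3·18=54, C3→B 4·15=60, C4→C 4·4=16, C5→B 6·12=72, C6→A 2·10=20. Service 290; fixed 407; total 697.
Option 2: {A, D, E}: C1→E 7·17=119, C2→A 5·18=90, C3→E 7·15=105, C4→E 7·4=28, C5→D 4·12=48, C6→A 2·10=20. Service 410; fixed 289; total 699.
Difference: |697 − 699| = 2.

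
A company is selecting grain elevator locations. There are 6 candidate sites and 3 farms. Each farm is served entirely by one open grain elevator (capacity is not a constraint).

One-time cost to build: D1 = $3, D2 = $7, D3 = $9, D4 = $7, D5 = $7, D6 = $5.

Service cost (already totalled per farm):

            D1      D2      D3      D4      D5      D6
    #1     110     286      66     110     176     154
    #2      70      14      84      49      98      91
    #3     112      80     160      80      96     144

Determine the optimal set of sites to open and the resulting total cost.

Open D2 and D3; minimum total cost 176.

For any fixed open set, each farm goes to its cheapest open site; total = fixed + service.
{D2, D3}: #1→D3 66, #2→D2 14, #3→D2 80. Service 160; fixed 16; total 176.
{D1, D2, D3}: service 160 + fixed 19 = 179
{D2, D3, D6}: service 160 + fixed 21 = 181
{D1, D2, D3, D4, D5, D6}: service 160 + fixed 38 = 198
No other subset beats 176.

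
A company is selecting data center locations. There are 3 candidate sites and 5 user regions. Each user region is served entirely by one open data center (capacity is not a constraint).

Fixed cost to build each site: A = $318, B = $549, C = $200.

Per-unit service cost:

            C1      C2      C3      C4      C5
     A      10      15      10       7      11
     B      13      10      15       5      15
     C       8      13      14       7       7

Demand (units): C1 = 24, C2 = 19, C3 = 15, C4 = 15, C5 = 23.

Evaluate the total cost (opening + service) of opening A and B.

Each user region is assigned to its cheapest site among the open ones.
{A, B}: C1→A 10·24=240, C2→B 10·19=190, C3→A 10·15=150, C4→B 5·15=75, C5→A 11·23=253. Service 908; fixed 867; total 1775.

Total cost: 1775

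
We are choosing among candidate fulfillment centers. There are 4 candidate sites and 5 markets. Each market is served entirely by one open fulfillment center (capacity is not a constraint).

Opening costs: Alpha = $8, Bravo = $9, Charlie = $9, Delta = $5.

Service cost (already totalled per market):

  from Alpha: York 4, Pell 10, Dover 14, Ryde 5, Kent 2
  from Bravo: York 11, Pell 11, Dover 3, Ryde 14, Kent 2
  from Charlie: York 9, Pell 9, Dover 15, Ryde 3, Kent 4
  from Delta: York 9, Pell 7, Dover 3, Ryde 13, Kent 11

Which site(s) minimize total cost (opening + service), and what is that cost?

Open Alpha and Delta; minimum total cost 34.

For any fixed open set, each market goes to its cheapest open site; total = fixed + service.
{Alpha, Delta}: York→Alpha 4, Pell→Delta 7, Dover→Delta 3, Ryde→Alpha 5, Kent→Alpha 2. Service 21; fixed 13; total 34.
{Charlie, Delta}: service 26 + fixed 14 = 40
{Alpha, Bravo}: York→Alpha 4, Pell→Alpha 10, Dover→Bravo 3, Ryde→Alpha 5, Kent→Alpha 2. Service 24; fixed 17; total 41.
{Alpha, Bravo, Charlie, Delta}: service 19 + fixed 31 = 50
No other subset beats 34.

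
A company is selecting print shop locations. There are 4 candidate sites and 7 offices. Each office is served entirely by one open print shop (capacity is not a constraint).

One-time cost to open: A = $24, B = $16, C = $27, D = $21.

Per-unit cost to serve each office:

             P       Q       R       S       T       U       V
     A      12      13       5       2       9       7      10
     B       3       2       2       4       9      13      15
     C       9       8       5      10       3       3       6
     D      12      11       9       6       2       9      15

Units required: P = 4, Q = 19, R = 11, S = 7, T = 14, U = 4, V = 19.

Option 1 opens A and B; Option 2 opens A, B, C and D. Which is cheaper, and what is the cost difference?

Option 2 is cheaper by 142.

Option 1: {A, B}: P→B 3·4=12, Q→B 2·19=38, R→B 2·11=22, S→A 2·7=14, T→A 9·14=126, U→A 7·4=28, V→A 10·19=190. Service 430; fixed 40; total 470.
Option 2: {A, B, C, D}: P→B 3·4=12, Q→B 2·19=38, R→B 2·11=22, S→A 2·7=14, T→D 2·14=28, U→C 3·4=12, V→C 6·19=114. Service 240; fixed 88; total 328.
Difference: |470 − 328| = 142.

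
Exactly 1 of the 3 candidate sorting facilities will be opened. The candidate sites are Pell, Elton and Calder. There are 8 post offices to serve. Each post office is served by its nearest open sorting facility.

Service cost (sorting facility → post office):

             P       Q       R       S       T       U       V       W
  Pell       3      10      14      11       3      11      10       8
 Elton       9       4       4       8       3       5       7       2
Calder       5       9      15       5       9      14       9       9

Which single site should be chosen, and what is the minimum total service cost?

Choose Elton only; total service cost 42.

With exactly 1 open, each post office uses its cheapest among the chosen.
{Elton}: P→Elton 9, Q→Elton 4, R→Elton 4, S→Elton 8, T→Elton 3, U→Elton 5, V→Elton 7, W→Elton 2. Service cost 42.
{Pell}: service cost 70
{Calder}: service cost 75
Among all 3 size-1 choices, {Elton} is lowest.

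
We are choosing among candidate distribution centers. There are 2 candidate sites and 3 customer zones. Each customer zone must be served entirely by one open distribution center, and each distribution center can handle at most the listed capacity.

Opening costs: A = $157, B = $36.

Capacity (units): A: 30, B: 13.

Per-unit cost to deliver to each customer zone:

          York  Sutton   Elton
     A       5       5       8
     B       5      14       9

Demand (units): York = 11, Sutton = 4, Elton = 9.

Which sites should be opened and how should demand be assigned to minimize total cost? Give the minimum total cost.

Open {A}: York→A 5·11=55, Sutton→A 5·4=20, Elton→A 8·9=72.
Loads: A carries 24/30. Service 147; fixed 157; total 304.
Next best feasible plan costs 340.

Minimum total cost: 304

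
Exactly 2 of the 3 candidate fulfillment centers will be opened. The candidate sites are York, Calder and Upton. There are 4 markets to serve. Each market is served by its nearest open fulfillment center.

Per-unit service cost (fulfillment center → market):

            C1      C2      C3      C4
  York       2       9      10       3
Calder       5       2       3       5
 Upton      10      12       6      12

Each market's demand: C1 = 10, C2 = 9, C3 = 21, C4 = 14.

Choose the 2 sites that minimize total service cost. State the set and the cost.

Choose York and Calder; total service cost 143.

With exactly 2 open, each market uses its cheapest among the chosen.
{York, Calder}: C1→York 2·10=20, C2→Calder 2·9=18, C3→Calder 3·21=63, C4→York 3·14=42. Service cost 143.
{Calder, Upton}: service cost 201
{York, Upton}: service cost 269
Among all 3 size-2 choices, {York, Calder} is lowest.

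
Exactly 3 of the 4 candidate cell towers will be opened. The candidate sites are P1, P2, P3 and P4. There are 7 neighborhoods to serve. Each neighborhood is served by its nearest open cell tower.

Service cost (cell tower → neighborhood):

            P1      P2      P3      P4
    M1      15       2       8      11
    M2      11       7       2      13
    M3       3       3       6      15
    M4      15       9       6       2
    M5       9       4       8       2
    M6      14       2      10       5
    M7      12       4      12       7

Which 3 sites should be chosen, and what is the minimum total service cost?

With exactly 3 open, each neighborhood uses its cheapest among the chosen.
{P2, P3, P4}: M1→P2 2, M2→P3 2, M3→P2 3, M4→P4 2, M5→P4 2, M6→P2 2, M7→P2 4. Service cost 17.
{P1, P2, P4}: service cost 22
{P1, P2, P3}: service cost 23
Among all 4 size-3 choices, {P2, P3, P4} is lowest.

Choose P2, P3 and P4; total service cost 17.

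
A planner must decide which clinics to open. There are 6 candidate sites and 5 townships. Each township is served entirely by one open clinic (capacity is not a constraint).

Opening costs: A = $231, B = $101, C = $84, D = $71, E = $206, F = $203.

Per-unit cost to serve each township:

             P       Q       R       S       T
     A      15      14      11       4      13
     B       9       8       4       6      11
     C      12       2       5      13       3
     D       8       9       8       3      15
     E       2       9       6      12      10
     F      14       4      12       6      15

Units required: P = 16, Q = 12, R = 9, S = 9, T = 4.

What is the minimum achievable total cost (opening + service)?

For any fixed open set, each township goes to its cheapest open site; total = fixed + service.
{C, D}: P→D 8·16=128, Q→C 2·12=24, R→C 5·9=45, S→D 3·9=27, T→C 3·4=12. Service 236; fixed 155; total 391.
{B, C}: service 270 + fixed 185 = 455
{D}: service 395 + fixed 71 = 466
{A, B, C, D, E, F}: service 131 + fixed 896 = 1027
No other subset beats 391.

Minimum total cost: 391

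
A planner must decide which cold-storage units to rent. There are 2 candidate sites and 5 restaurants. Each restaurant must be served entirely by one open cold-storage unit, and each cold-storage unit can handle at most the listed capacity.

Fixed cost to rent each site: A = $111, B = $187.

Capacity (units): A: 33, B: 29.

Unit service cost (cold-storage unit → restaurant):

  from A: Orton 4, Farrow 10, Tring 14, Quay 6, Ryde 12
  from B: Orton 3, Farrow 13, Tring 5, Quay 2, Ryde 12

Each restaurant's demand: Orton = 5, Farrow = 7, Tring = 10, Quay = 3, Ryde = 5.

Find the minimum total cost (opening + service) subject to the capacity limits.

Open {A}: Orton→A 4·5=20, Farrow→A 10·7=70, Tring→A 14·10=140, Quay→A 6·3=18, Ryde→A 12·5=60.
Loads: A carries 30/33. Service 308; fixed 111; total 419.
Next best feasible plan costs 499.

Minimum total cost: 419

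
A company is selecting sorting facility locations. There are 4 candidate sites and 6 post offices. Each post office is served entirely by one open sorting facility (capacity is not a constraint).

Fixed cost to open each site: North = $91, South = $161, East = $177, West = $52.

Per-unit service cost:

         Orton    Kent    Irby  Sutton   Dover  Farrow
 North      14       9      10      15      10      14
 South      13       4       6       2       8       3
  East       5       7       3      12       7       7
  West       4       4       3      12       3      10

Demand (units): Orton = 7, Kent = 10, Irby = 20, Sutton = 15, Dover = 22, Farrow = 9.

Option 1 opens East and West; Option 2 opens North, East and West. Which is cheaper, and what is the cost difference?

Option 1: {East, West}: Orton→West 4·7=28, Kent→West 4·10=40, Irby→East 3·20=60, Sutton→East 12·15=180, Dover→West 3·22=66, Farrow→East 7·9=63. Service 437; fixed 229; total 666.
Option 2: {North, East, West}: Orton→West 4·7=28, Kent→West 4·10=40, Irby→East 3·20=60, Sutton→East 12·15=180, Dover→West 3·22=66, Farrow→East 7·9=63. Service 437; fixed 320; total 757.
Difference: |666 − 757| = 91.

Option 1 is cheaper by 91.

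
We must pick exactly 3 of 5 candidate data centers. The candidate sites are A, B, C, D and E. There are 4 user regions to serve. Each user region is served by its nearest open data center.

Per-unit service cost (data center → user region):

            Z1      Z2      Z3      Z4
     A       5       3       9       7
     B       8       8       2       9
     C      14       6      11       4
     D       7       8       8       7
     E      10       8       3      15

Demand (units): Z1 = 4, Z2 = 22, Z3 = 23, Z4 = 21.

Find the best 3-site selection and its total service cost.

With exactly 3 open, each user region uses its cheapest among the chosen.
{A, B, C}: Z1→A 5·4=20, Z2→A 3·22=66, Z3→B 2·23=46, Z4→C 4·21=84. Service cost 216.
{A, C, E}: service cost 239
{A, B, D}: service cost 279
Among all 10 size-3 choices, {A, B, C} is lowest.

Choose A, B and C; total service cost 216.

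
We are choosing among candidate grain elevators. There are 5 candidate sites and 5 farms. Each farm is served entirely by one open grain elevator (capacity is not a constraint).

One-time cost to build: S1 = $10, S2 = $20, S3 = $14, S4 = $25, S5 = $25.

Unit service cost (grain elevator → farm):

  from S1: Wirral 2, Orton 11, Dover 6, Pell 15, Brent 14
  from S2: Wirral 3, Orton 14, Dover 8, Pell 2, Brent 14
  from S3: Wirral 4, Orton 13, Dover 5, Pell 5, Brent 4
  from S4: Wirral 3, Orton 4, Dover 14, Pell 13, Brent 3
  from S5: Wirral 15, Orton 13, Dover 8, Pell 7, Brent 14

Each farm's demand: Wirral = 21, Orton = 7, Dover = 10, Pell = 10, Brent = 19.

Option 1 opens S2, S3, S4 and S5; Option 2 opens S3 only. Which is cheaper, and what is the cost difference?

Option 1: {S2, S3, S4, S5}: Wirral→S2 3·21=63, Orton→S4 4·7=28, Dover→S3 5·10=50, Pell→S2 2·10=20, Brent→S4 3·19=57. Service 218; fixed 84; total 302.
Option 2: {S3}: Wirral→S3 4·21=84, Orton→S3 13·7=91, Dover→S3 5·10=50, Pell→S3 5·10=50, Brent→S3 4·19=76. Service 351; fixed 14; total 365.
Difference: |302 − 365| = 63.

Option 1 is cheaper by 63.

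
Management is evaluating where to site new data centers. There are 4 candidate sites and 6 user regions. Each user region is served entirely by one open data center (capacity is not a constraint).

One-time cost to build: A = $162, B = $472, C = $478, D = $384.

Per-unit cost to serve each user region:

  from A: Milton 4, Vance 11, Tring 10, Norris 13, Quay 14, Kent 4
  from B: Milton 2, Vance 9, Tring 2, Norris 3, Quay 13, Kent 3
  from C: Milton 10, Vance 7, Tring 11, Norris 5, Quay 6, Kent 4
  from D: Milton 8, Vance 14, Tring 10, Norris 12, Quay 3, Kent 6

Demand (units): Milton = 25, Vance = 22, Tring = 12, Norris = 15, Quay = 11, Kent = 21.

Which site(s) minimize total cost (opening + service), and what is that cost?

Open B only; minimum total cost 995.

For any fixed open set, each user region goes to its cheapest open site; total = fixed + service.
{B}: Milton→B 2·25=50, Vance→B 9·22=198, Tring→B 2·12=24, Norris→B 3·15=45, Quay→B 13·11=143, Kent→B 3·21=63. Service 523; fixed 472; total 995.
{A}: service 895 + fixed 162 = 1057
{A, B}: Milton→B 2·25=50, Vance→B 9·22=198, Tring→B 2·12=24, Norris→B 3·15=45, Quay→B 13·11=143, Kent→B 3·21=63. Service 523; fixed 634; total 1157.
{A, B, C, D}: service 369 + fixed 1496 = 1865
(All 15 nonempty subsets were checked; B only is lowest.)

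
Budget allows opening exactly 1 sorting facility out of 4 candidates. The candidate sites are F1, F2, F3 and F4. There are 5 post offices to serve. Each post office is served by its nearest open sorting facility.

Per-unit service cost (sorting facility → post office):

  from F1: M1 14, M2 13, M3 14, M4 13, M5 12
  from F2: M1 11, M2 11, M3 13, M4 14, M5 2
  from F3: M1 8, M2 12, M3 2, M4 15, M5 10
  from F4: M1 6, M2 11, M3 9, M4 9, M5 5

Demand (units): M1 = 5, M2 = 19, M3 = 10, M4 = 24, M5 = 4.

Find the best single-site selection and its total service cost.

Choose F4 only; total service cost 565.

With exactly 1 open, each post office uses its cheapest among the chosen.
{F4}: M1→F4 6·5=30, M2→F4 11·19=209, M3→F4 9·10=90, M4→F4 9·24=216, M5→F4 5·4=20. Service cost 565.
{F3}: service cost 688
{F2}: service cost 738
Among all 4 size-1 choices, {F4} is lowest.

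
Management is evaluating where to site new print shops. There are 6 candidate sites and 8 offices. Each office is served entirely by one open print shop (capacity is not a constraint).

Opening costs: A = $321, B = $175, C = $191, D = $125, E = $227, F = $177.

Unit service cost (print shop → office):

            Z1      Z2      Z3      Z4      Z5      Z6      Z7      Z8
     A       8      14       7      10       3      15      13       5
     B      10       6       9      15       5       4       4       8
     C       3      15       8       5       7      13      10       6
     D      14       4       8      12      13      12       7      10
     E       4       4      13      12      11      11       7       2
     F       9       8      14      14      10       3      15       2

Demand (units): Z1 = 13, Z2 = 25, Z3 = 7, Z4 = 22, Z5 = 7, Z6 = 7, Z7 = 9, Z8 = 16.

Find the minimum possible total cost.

For any fixed open set, each office goes to its cheapest open site; total = fixed + service.
{C, D}: Z1→C 3·13=39, Z2→D 4·25=100, Z3→C 8·7=56, Z4→C 5·22=110, Z5→C 7·7=49, Z6→D 12·7=84, Z7→D 7·9=63, Z8→C 6·16=96. Service 597; fixed 316; total 913.
{B, C}: Z1→C 3·13=39, Z2→B 6·25=150, Z3→C 8·7=56, Z4→C 5·22=110, Z5→B 5·7=35, Z6→B 4·7=28, Z7→B 4·9=36, Z8→C 6·16=96. Service 550; fixed 366; total 916.
{C, E}: Z1→C 3·13=39, Z2→E 4·25=100, Z3→C 8·7=56, Z4→C 5·22=110, Z5→C 7·7=49, Z6→E 11·7=77, Z7→E 7·9=63, Z8→E 2·16=32. Service 526; fixed 418; total 944.
{A, B, C, D, E, F}: service 408 + fixed 1216 = 1624
No other subset beats 913.

Minimum total cost: 913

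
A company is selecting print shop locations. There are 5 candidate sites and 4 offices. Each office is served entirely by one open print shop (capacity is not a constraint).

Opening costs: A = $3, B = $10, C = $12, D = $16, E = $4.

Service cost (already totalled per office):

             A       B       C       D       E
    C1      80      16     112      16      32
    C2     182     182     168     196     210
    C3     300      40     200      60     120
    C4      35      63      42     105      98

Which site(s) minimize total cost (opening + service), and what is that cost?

For any fixed open set, each office goes to its cheapest open site; total = fixed + service.
{A, B, C}: C1→B 16, C2→C 168, C3→B 40, C4→A 35. Service 259; fixed 25; total 284.
{A, B}: service 273 + fixed 13 = 286
{A, B, C, E}: C1→B 16, C2→C 168, C3→B 40, C4→A 35. Service 259; fixed 29; total 288.
{A, B, C, D, E}: service 259 + fixed 45 = 304
No other subset beats 284.

Open A, B and C; minimum total cost 284.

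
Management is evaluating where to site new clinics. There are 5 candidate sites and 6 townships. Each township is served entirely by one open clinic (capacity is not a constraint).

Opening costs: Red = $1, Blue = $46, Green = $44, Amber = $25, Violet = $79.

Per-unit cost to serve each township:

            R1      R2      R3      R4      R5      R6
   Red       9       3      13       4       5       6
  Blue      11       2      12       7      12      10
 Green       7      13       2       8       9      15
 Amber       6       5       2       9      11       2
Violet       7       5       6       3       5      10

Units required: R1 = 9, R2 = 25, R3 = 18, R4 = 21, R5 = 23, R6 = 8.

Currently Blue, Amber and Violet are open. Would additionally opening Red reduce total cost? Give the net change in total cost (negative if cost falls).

No — net change +1 (cost rises by 1).

Current service cost with {Blue, Amber, Violet}: 334.
Adding Red: each township re-picks its cheapest; new service cost 334, saving 0.
Extra fixed cost: 1. Net change = 1 − 0 = 1.
(Totals: 484 → 485.)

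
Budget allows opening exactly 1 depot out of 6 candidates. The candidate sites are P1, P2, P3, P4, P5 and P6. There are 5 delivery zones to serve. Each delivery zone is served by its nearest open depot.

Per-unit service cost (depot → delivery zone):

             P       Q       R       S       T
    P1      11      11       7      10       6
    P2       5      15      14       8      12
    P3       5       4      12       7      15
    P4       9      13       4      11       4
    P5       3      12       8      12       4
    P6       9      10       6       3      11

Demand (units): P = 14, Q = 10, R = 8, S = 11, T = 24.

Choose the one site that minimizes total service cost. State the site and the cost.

Choose P5 only; total service cost 454.

With exactly 1 open, each delivery zone uses its cheapest among the chosen.
{P5}: P→P5 3·14=42, Q→P5 12·10=120, R→P5 8·8=64, S→P5 12·11=132, T→P5 4·24=96. Service cost 454.
{P4}: service cost 505
{P6}: service cost 571
Among all 6 size-1 choices, {P5} is lowest.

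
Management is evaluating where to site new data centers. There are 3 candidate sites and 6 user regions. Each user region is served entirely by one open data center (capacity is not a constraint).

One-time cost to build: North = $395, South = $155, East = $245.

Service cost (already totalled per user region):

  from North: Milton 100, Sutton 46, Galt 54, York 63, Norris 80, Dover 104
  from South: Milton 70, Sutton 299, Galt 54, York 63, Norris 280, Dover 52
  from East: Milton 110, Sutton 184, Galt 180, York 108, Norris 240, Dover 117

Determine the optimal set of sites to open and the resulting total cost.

Open North only; minimum total cost 842.

For any fixed open set, each user region goes to its cheapest open site; total = fixed + service.
{North}: Milton→North 100, Sutton→North 46, Galt→North 54, York→North 63, Norris→North 80, Dover→North 104. Service 447; fixed 395; total 842.
{North, South}: service 365 + fixed 550 = 915
{South}: Milton→South 70, Sutton→South 299, Galt→South 54, York→South 63, Norris→South 280, Dover→South 52. Service 818; fixed 155; total 973.
{North, South, East}: Milton→South 70, Sutton→North 46, Galt→North 54, York→North 63, Norris→North 80, Dover→South 52. Service 365; fixed 795; total 1160.
(All 7 nonempty subsets were checked; North only is lowest.)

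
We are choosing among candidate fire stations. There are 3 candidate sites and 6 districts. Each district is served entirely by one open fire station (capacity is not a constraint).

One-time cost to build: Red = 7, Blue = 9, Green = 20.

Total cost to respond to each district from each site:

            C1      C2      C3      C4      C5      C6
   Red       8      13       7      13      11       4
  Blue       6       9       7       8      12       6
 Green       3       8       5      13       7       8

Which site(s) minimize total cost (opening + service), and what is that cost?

Open Blue only; minimum total cost 57.

For any fixed open set, each district goes to its cheapest open site; total = fixed + service.
{Blue}: C1→Blue 6, C2→Blue 9, C3→Blue 7, C4→Blue 8, C5→Blue 12, C6→Blue 6. Service 48; fixed 9; total 57.
{Red, Blue}: service 45 + fixed 16 = 61
{Red}: C1→Red 8, C2→Red 13, C3→Red 7, C4→Red 13, C5→Red 11, C6→Red 4. Service 56; fixed 7; total 63.
{Red, Blue, Green}: C1→Green 3, C2→Green 8, C3→Green 5, C4→Blue 8, C5→Green 7, C6→Red 4. Service 35; fixed 36; total 71.
(All 7 nonempty subsets were checked; Blue only is lowest.)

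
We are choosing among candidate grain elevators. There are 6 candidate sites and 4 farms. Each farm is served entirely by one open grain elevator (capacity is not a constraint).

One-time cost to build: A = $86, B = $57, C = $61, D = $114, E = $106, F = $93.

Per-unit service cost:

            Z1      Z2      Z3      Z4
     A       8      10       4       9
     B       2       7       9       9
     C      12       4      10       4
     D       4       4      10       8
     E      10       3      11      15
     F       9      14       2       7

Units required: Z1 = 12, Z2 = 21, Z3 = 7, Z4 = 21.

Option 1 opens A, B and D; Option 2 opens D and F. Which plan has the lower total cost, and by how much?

Option 2 is cheaper by 61.

Option 1: {A, B, D}: Z1→B 2·12=24, Z2→D 4·21=84, Z3→A 4·7=28, Z4→D 8·21=168. Service 304; fixed 257; total 561.
Option 2: {D, F}: Z1→D 4·12=48, Z2→D 4·21=84, Z3→F 2·7=14, Z4→F 7·21=147. Service 293; fixed 207; total 500.
Difference: |561 − 500| = 61.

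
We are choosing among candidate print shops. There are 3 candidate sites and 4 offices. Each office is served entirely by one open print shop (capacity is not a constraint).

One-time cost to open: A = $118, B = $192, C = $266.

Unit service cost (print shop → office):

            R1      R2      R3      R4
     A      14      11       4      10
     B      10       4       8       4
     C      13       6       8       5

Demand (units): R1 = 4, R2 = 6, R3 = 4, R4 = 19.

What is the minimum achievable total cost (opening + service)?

For any fixed open set, each office goes to its cheapest open site; total = fixed + service.
{B}: R1→B 10·4=40, R2→B 4·6=24, R3→B 8·4=32, R4→B 4·19=76. Service 172; fixed 192; total 364.
{A}: service 328 + fixed 118 = 446
{A, B}: service 156 + fixed 310 = 466
{A, B, C}: service 156 + fixed 576 = 732
(All 7 nonempty subsets were checked; B only is lowest.)

Minimum total cost: 364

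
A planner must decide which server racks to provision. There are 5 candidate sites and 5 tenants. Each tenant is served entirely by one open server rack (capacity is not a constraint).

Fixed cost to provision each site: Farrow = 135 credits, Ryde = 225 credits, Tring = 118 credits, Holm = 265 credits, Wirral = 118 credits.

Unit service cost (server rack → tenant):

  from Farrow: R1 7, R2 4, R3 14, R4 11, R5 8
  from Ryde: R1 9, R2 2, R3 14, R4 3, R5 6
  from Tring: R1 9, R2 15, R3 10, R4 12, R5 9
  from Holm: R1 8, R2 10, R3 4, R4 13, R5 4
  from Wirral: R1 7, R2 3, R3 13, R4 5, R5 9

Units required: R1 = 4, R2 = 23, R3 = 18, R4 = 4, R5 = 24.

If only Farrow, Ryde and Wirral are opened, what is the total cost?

Each tenant is assigned to its cheapest site among the open ones.
{Farrow, Ryde, Wirral}: R1→Farrow 7·4=28, R2→Ryde 2·23=46, R3→Wirral 13·18=234, R4→Ryde 3·4=12, R5→Ryde 6·24=144. Service 464; fixed 478; total 942.

Total cost: 942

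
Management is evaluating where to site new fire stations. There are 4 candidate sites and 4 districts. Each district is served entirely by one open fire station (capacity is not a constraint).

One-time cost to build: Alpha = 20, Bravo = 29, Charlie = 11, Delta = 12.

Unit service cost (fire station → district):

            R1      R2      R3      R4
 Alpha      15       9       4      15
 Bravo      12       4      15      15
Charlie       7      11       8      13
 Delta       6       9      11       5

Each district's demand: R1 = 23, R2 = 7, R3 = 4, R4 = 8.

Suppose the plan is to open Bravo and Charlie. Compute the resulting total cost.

Each district is assigned to its cheapest site among the open ones.
{Bravo, Charlie}: R1→Charlie 7·23=161, R2→Bravo 4·7=28, R3→Charlie 8·4=32, R4→Charlie 13·8=104. Service 325; fixed 40; total 365.

Total cost: 365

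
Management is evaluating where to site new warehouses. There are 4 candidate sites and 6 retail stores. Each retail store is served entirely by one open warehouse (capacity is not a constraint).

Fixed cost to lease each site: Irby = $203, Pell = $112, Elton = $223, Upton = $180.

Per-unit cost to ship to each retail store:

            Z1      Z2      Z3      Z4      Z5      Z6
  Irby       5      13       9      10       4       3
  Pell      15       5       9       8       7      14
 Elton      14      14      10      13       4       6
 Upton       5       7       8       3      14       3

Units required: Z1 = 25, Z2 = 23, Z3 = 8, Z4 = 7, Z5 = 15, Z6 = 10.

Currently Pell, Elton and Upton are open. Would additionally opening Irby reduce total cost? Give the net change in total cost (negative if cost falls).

No — net change +203 (cost rises by 203).

Current service cost with {Pell, Elton, Upton}: 415.
Adding Irby: each retail store re-picks its cheapest; new service cost 415, saving 0.
Extra fixed cost: 203. Net change = 203 − 0 = 203.
(Totals: 930 → 1133.)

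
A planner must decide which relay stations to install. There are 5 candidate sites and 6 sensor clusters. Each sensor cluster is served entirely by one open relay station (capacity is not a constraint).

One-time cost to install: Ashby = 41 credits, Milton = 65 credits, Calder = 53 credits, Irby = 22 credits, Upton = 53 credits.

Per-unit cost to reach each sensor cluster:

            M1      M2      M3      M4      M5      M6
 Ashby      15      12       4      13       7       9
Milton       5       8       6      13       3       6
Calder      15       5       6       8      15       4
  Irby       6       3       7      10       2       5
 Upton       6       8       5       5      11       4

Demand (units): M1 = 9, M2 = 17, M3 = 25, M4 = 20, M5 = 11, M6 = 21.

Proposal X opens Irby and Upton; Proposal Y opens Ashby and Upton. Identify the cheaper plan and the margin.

Proposal X is cheaper by 134.

Proposal X: {Irby, Upton}: M1→Irby 6·9=54, M2→Irby 3·17=51, M3→Upton 5·25=125, M4→Upton 5·20=100, M5→Irby 2·11=22, M6→Upton 4·21=84. Service 436; fixed 75; total 511.
Proposal Y: {Ashby, Upton}: M1→Upton 6·9=54, M2→Upton 8·17=136, M3→Ashby 4·25=100, M4→Upton 5·20=100, M5→Ashby 7·11=77, M6→Upton 4·21=84. Service 551; fixed 94; total 645.
Difference: |511 − 645| = 134.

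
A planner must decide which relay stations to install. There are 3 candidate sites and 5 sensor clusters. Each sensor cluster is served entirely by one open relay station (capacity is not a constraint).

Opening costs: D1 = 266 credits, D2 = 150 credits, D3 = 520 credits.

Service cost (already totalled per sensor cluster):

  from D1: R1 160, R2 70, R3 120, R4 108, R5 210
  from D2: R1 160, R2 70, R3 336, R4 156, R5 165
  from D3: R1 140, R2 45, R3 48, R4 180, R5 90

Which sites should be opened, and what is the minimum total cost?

For any fixed open set, each sensor cluster goes to its cheapest open site; total = fixed + service.
{D1}: R1→D1 160, R2→D1 70, R3→D1 120, R4→D1 108, R5→D1 210. Service 668; fixed 266; total 934.
{D3}: service 503 + fixed 520 = 1023
{D2}: service 887 + fixed 150 = 1037
{D1, D2, D3}: service 431 + fixed 936 = 1367
No other subset beats 934.

Open D1 only; minimum total cost 934.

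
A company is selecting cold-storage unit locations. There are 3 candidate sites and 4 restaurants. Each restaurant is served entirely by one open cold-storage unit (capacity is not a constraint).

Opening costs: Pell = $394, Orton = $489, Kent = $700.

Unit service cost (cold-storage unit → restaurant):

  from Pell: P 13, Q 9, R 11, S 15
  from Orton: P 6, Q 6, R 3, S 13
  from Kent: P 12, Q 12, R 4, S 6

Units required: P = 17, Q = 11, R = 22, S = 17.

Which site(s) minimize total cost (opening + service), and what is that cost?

Open Orton only; minimum total cost 944.

For any fixed open set, each restaurant goes to its cheapest open site; total = fixed + service.
{Orton}: P→Orton 6·17=102, Q→Orton 6·11=66, R→Orton 3·22=66, S→Orton 13·17=221. Service 455; fixed 489; total 944.
{Pell}: P→Pell 13·17=221, Q→Pell 9·11=99, R→Pell 11·22=242, S→Pell 15·17=255. Service 817; fixed 394; total 1211.
{Kent}: service 526 + fixed 700 = 1226
{Pell, Orton, Kent}: service 336 + fixed 1583 = 1919
No other subset beats 944.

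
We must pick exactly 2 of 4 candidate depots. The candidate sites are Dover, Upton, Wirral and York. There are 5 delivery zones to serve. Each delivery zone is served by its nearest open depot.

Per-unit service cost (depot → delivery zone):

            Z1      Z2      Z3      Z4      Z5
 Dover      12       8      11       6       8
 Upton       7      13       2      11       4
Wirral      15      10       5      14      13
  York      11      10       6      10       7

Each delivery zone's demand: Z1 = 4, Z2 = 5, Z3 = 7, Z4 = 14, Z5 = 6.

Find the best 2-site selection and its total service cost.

With exactly 2 open, each delivery zone uses its cheapest among the chosen.
{Dover, Upton}: Z1→Upton 7·4=28, Z2→Dover 8·5=40, Z3→Upton 2·7=14, Z4→Dover 6·14=84, Z5→Upton 4·6=24. Service cost 190.
{Dover, York}: service cost 252
{Dover, Wirral}: service cost 255
Among all 6 size-2 choices, {Dover, Upton} is lowest.

Choose Dover and Upton; total service cost 190.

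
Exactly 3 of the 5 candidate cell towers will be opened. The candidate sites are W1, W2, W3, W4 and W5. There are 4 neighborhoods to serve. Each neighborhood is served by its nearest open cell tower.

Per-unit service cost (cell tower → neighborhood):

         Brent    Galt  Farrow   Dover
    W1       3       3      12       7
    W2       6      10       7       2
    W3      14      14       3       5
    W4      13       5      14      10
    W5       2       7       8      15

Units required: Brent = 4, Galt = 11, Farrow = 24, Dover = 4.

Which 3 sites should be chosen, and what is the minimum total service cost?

With exactly 3 open, each neighborhood uses its cheapest among the chosen.
{W1, W2, W3}: Brent→W1 3·4=12, Galt→W1 3·11=33, Farrow→W3 3·24=72, Dover→W2 2·4=8. Service cost 125.
{W1, W3, W5}: service cost 133
{W1, W3, W4}: service cost 137
Among all 10 size-3 choices, {W1, W2, W3} is lowest.

Choose W1, W2 and W3; total service cost 125.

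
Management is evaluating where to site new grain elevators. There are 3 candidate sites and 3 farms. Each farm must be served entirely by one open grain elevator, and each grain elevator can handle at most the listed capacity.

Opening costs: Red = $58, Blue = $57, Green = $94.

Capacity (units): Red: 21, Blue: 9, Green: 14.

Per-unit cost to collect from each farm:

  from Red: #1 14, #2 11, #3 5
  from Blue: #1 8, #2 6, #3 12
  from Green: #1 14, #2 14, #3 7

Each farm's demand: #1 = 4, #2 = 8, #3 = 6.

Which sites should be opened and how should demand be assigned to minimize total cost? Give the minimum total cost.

Open {Red}: #1→Red 14·4=56, #2→Red 11·8=88, #3→Red 5·6=30.
Loads: Red carries 18/21. Service 174; fixed 58; total 232.
Next best feasible plan costs 249.

Minimum total cost: 232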